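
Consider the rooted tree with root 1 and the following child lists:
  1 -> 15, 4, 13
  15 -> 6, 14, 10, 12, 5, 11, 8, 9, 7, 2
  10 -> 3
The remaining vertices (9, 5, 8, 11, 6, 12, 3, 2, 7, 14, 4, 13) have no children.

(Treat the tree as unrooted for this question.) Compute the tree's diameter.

4

Starting from 4, a farthest node is 3 at distance 4.
One longest path: 4 - 1 - 15 - 10 - 3.
So the diameter is 4.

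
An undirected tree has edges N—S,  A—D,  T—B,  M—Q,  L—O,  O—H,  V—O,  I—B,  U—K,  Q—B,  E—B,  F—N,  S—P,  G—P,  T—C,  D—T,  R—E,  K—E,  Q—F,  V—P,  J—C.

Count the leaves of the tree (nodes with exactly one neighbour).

9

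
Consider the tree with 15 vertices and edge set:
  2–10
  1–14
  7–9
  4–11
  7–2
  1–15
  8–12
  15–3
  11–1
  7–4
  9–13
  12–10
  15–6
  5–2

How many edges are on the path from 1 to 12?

6

Walking from 1: 1 – 11 – 4 – 7 – 2 – 10 – 12. Length 6.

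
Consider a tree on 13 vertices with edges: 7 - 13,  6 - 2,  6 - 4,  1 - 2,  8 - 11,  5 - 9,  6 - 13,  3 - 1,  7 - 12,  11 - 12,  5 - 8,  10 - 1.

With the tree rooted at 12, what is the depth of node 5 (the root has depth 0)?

3

Path from 12 to 5: 12 – 11 – 8 – 5, which has 3 edges.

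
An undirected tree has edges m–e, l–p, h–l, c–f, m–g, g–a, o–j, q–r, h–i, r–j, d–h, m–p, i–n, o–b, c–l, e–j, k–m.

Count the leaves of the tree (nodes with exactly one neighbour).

7

Exactly 7 nodes have a single neighbour: a, b, d, f, k, n, q.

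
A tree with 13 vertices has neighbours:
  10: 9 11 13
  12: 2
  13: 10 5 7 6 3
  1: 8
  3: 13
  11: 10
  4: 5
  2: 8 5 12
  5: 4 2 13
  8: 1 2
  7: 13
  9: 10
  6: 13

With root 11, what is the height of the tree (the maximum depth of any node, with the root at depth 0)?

6

A deepest node is 1, reached by 11 → 10 → 13 → 5 → 2 → 8 → 1.
That path has 6 edges, so the height is 6.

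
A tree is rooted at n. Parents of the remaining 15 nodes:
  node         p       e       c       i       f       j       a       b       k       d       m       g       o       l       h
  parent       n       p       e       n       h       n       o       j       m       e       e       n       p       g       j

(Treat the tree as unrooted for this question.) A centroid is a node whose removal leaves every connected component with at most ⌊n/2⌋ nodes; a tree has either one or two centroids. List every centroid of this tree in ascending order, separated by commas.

Removing p splits the tree into components of sizes 8, 5, 2; the largest is 8 ≤ ⌊16/2⌋ = 8.
n is adjacent to p and is also a centroid (the largest component after removing it is likewise 8).

n, p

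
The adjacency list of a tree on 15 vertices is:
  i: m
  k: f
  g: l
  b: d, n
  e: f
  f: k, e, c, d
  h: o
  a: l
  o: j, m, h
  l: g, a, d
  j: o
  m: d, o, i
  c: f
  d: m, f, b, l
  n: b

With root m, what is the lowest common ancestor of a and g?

Ancestors of a (toward the root): a, l, d, m.
Ancestors of g: g, l, d, m.
The deepest node appearing in both lists is l.

l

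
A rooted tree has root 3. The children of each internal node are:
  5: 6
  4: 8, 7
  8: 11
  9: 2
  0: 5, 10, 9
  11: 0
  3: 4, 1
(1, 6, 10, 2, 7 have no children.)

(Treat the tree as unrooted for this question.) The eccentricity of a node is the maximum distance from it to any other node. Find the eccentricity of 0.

5

A farthest node from 0 is 1.
The path 0 – 11 – 8 – 4 – 3 – 1 has 5 edges.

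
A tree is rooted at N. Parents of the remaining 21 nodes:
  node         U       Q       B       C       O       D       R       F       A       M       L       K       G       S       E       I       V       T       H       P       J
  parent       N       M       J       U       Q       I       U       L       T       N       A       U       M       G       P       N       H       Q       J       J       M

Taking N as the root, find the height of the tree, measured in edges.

6

F sits deepest: N-M-Q-T-A-L-F — 6 edges from the root.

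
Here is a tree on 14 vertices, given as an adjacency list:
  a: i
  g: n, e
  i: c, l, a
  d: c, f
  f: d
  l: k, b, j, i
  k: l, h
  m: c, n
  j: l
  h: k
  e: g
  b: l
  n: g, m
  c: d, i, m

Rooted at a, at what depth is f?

a–i–c–d–f — 4 edges.

4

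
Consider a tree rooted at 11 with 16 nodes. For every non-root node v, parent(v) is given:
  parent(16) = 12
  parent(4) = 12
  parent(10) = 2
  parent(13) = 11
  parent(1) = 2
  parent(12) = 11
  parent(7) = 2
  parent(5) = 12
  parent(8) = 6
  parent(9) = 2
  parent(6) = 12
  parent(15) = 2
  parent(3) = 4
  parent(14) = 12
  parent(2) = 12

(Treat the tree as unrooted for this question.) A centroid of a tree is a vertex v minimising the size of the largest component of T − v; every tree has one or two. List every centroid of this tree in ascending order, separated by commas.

Removing 12 splits the tree into components of sizes 6, 2, 2, 2, 1, 1, 1; the largest is 6 ≤ ⌊16/2⌋ = 8.
No neighbour of 12 does as well, so 12 is the unique centroid.

12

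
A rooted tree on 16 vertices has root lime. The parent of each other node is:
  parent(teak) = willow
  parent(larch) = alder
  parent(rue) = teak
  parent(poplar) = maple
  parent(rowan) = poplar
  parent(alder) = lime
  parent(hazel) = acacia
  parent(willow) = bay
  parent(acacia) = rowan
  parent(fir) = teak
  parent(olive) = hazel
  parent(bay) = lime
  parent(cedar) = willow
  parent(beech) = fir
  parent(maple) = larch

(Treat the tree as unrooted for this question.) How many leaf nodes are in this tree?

4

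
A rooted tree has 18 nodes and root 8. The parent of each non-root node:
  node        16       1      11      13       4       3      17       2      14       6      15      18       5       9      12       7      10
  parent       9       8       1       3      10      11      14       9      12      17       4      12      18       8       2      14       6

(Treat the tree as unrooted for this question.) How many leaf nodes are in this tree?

5

Degree-1 nodes: 5, 7, 13, 15, 16 — 5 of them.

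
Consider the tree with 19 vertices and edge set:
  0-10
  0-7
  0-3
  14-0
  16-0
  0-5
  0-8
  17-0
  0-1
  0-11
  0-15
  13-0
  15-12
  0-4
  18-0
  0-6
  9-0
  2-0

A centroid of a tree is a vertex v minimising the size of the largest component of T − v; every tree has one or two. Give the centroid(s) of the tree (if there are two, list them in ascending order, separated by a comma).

0

Removing 0 splits the tree into components of sizes 2, 1, 1, 1, 1, 1, 1, 1, 1, 1, 1, 1, 1, 1, 1, 1, 1; the largest is 2 ≤ ⌊19/2⌋ = 9.
Every other node leaves some component of size > 9, so the centroid is unique.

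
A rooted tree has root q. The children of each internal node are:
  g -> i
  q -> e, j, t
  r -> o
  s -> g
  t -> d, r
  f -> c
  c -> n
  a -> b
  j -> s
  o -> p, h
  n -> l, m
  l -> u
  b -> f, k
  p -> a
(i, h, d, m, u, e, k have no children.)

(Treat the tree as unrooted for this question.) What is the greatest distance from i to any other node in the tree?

15

A farthest node from i is u.
The path i-g-s-j-q-t-r-o-p-a-b-f-c-n-l-u has 15 edges.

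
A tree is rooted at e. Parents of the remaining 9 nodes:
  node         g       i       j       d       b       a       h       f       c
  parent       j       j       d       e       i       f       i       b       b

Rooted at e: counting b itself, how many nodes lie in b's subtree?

The subtree rooted at b contains: b, f, c, a — 4 nodes.

4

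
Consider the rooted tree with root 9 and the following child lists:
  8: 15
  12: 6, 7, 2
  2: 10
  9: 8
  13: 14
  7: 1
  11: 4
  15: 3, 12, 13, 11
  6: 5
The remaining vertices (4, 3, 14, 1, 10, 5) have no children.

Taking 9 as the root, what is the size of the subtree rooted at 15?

13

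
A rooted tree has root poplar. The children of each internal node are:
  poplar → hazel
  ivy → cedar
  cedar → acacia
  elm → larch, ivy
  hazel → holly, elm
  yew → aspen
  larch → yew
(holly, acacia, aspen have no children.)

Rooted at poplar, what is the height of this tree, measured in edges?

5

acacia sits deepest: poplar-hazel-elm-ivy-cedar-acacia — 5 edges from the root.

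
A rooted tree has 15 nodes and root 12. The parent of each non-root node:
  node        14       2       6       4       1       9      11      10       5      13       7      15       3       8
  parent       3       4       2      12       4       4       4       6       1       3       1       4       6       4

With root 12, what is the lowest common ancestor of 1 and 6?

Path 1→root: 1 4 12; path 6→root: 6 2 4 12.
First common node: 4.

4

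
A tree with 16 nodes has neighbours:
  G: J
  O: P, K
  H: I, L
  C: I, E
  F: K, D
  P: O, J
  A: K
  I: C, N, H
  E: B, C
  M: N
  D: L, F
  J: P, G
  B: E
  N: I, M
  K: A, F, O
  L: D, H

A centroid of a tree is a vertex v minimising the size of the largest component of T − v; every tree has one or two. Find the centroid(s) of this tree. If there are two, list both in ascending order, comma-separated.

D, L

If L is removed the pieces have sizes 8, 7, all ≤ ⌊16/2⌋ = 8.
D is adjacent to L and is also a centroid (the largest component after removing it is likewise 8).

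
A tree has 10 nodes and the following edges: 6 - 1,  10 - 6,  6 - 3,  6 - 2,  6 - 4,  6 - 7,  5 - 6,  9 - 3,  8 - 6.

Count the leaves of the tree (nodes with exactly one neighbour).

Exactly 8 nodes have a single neighbour: 1, 2, 4, 5, 7, 8, 9, 10.

8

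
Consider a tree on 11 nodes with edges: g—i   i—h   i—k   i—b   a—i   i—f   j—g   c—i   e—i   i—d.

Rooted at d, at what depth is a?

2

Climbing from a to the root: a–i–d. That's 2 steps.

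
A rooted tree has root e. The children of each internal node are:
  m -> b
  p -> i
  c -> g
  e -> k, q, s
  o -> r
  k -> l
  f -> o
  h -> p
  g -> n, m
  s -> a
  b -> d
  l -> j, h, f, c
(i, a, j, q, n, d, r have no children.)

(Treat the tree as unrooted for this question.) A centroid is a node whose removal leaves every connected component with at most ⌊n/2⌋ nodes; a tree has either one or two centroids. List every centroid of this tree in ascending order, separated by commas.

l

Delete l: the remaining components have sizes 6, 5, 3, 3, 1. Max 6 ≤ 9, so l is a centroid.
Every other node leaves some component of size > 9, so the centroid is unique.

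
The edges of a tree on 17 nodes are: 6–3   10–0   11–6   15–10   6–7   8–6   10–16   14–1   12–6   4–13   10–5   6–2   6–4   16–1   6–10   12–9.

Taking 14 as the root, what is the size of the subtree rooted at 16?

15

16's subtree: {16, 10, 6, 0, 5, 15, 11, 8, 3, 12, 7, 4, 2, 9, 13}, size 15.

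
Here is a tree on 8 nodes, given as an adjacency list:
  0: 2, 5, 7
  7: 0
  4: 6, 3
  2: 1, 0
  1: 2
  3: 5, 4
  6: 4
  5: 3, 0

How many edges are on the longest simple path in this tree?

BFS from 6 reaches 1 last, at distance 6; BFS from 1 confirms no node is farther.
Path: 6–4–3–5–0–2–1.

6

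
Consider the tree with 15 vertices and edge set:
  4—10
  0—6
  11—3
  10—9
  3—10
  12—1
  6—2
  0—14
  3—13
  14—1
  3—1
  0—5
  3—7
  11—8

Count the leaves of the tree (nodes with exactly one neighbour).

8

The leaves are 2, 4, 5, 7, 8, 9, 12, 13.
That is 8 leaves.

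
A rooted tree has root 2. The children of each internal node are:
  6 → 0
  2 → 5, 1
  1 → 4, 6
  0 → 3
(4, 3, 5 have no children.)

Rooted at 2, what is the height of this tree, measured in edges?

3 sits deepest: 2 → 1 → 6 → 0 → 3 — 4 edges from the root.

4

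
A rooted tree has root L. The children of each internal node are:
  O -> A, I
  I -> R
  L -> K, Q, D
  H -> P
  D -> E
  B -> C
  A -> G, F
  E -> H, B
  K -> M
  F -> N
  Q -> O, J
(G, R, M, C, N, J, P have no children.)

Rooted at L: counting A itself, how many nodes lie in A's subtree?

The subtree rooted at A contains: A, F, G, N — 4 nodes.

4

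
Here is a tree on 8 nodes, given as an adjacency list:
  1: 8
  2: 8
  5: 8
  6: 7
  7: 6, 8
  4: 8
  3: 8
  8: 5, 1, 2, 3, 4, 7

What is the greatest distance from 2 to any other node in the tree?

Distances from 2 peak at 3, attained at 6.
2 – 8 – 7 – 6

3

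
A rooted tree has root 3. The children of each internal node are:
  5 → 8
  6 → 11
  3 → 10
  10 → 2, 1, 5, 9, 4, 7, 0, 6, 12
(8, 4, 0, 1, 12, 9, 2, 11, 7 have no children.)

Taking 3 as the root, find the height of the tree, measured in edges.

The longest root-to-leaf path is 3-10-6-11 (3 edges).

3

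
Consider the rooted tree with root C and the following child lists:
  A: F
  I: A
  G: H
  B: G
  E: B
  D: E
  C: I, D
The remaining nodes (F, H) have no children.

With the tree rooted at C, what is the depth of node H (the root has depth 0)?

Climbing from H to the root: H – G – B – E – D – C. That's 5 steps.

5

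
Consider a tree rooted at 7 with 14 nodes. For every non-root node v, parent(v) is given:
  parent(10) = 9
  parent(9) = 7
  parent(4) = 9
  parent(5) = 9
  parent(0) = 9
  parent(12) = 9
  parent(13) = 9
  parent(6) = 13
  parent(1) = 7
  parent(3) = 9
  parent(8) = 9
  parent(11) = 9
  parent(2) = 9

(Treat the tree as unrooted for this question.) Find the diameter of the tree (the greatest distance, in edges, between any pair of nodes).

4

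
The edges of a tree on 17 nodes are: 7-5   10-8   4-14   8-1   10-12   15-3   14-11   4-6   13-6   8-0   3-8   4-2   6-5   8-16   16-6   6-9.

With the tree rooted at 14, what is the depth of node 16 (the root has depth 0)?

3

Climbing from 16 to the root: 16 – 6 – 4 – 14. That's 3 steps.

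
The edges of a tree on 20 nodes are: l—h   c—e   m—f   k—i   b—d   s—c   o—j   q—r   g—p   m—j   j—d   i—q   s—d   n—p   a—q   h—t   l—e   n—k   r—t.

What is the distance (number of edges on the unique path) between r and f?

10

Walking from r: r – t – h – l – e – c – s – d – j – m – f. Length 10.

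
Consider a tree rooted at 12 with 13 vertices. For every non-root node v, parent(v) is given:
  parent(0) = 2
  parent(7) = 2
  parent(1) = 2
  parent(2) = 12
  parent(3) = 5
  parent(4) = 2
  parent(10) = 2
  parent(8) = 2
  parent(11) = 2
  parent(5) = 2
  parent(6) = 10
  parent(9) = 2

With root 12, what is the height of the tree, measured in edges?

3

6 sits deepest: 12-2-10-6 — 3 edges from the root.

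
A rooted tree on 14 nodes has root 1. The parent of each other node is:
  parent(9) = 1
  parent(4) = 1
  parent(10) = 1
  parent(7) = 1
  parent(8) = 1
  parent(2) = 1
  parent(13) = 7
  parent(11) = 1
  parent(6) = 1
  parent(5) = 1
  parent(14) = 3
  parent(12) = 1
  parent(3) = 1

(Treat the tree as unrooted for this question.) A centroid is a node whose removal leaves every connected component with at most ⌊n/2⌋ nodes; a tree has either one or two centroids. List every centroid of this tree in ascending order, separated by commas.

If 1 is removed the pieces have sizes 2, 2, 1, 1, 1, 1, 1, 1, 1, 1, 1, all ≤ ⌊14/2⌋ = 7.
No neighbour of 1 does as well, so 1 is the unique centroid.

1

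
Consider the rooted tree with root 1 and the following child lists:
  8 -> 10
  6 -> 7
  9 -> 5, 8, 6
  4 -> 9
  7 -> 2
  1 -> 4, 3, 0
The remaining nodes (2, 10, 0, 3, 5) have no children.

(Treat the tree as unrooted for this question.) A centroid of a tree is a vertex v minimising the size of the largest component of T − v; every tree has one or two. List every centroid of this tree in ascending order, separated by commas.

If 9 is removed the pieces have sizes 4, 3, 2, 1, all ≤ ⌊11/2⌋ = 5.
Every other node leaves some component of size > 5, so the centroid is unique.

9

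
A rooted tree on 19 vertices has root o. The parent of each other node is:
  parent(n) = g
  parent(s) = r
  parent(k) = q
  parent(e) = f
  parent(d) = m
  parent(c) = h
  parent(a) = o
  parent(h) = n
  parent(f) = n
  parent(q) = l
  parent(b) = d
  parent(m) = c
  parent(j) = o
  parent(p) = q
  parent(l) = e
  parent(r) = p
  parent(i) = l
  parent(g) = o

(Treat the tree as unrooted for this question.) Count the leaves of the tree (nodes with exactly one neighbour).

The leaves are a, b, i, j, k, s.
That is 6 leaves.

6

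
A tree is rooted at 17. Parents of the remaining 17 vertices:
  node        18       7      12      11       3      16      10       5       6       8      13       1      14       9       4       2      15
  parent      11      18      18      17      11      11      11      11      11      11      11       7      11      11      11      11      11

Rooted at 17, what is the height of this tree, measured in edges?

1 sits deepest: 17-11-18-7-1 — 4 edges from the root.

4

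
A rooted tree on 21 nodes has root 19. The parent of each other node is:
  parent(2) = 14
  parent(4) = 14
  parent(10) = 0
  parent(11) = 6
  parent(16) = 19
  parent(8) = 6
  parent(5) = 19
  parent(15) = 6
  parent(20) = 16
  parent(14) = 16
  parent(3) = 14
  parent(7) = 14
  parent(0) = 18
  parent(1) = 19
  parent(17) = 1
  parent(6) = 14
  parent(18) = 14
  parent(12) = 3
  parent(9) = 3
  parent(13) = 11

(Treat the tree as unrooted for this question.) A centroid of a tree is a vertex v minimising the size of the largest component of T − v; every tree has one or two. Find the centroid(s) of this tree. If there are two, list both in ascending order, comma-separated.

Delete 14: the remaining components have sizes 6, 5, 3, 3, 1, 1, 1. Max 6 ≤ 10, so 14 is a centroid.
No neighbour of 14 does as well, so 14 is the unique centroid.

14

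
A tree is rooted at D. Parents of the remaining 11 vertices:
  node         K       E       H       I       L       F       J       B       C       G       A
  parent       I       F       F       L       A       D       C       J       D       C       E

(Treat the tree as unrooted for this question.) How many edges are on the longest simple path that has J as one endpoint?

8

Distances from J peak at 8, attained at K.
J-C-D-F-E-A-L-I-K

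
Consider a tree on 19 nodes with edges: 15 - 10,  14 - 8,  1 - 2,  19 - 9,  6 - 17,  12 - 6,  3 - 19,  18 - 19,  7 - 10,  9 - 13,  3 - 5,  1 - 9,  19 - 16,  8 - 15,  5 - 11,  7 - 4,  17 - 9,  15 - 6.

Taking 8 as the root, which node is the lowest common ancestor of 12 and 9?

12's ancestor chain is 12, 6, 15, 8 and 9's is 9, 17, 6, 15, 8; they first meet at 6.

6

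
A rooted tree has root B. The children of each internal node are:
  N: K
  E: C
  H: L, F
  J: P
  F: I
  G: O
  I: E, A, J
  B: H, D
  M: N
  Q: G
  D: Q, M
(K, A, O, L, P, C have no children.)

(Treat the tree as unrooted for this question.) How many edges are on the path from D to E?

The path is D – B – H – F – I – E, which has 5 edges.

5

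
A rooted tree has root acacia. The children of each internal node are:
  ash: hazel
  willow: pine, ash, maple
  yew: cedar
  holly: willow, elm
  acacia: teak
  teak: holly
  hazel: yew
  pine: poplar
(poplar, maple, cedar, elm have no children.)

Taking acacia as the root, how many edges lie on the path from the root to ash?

Path from acacia to ash: acacia–teak–holly–willow–ash, which has 4 edges.

4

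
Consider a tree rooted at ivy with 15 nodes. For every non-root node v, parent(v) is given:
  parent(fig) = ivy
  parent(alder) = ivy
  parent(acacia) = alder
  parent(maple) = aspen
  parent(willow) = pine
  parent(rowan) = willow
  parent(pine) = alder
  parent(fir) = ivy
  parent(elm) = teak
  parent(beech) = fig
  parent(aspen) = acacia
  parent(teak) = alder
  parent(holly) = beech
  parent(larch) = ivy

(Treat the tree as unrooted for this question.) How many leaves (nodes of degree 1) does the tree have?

The leaves are elm, fir, holly, larch, maple, rowan.
That is 6 leaves.

6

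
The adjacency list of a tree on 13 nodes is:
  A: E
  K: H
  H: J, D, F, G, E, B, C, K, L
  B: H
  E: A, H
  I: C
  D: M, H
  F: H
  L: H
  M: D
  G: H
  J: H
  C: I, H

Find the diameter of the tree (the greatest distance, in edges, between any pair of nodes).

A longest path is I–C–H–D–M, with 4 edges.

4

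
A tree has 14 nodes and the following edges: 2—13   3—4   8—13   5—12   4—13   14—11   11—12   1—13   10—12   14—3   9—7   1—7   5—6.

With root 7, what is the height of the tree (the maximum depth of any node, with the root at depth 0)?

9

A deepest node is 6, reached by 7 → 1 → 13 → 4 → 3 → 14 → 11 → 12 → 5 → 6.
That path has 9 edges, so the height is 9.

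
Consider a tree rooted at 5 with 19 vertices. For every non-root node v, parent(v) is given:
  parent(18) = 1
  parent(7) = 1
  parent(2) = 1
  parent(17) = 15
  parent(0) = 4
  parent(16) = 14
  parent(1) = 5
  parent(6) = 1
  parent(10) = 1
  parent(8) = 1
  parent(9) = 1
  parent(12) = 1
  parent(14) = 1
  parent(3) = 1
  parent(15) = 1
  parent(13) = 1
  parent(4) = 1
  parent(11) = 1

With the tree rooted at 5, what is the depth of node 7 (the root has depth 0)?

2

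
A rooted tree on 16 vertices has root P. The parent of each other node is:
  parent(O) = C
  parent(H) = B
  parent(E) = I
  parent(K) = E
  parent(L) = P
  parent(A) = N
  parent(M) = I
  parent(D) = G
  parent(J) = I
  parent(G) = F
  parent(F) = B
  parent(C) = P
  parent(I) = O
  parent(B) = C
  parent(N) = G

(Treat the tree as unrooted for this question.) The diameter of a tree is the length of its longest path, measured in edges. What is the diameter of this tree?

BFS from A reaches K last, at distance 9; BFS from K confirms no node is farther.
Path: A – N – G – F – B – C – O – I – E – K.

9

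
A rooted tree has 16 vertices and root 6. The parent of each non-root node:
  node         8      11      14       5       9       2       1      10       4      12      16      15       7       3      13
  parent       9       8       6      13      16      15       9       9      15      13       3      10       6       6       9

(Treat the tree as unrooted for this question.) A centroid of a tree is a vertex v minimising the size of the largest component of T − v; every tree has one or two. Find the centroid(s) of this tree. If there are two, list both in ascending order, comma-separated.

Delete 9: the remaining components have sizes 5, 4, 3, 2, 1. Max 5 ≤ 8, so 9 is a centroid.
No neighbour of 9 does as well, so 9 is the unique centroid.

9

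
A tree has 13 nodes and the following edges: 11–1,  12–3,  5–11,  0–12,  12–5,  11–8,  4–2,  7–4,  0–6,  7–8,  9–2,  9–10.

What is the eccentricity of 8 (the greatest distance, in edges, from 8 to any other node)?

5

The node farthest from 8 is 6 (10 also at distance 5), via 8 – 11 – 5 – 12 – 0 – 6 — 5 edges.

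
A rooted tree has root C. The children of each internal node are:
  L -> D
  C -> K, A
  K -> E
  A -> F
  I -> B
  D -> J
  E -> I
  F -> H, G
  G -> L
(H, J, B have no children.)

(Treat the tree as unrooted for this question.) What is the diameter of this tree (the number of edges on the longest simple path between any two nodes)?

Starting from J, a farthest node is B at distance 10.
One longest path: J - D - L - G - F - A - C - K - E - I - B.
So the diameter is 10.

10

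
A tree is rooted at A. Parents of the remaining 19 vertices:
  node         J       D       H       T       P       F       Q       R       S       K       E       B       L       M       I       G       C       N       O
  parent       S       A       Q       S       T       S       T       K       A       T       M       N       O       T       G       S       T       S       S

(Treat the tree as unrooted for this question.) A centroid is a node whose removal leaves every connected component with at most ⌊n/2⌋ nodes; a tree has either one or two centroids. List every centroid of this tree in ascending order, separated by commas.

S

Removing S splits the tree into components of sizes 9, 2, 2, 2, 2, 1, 1; the largest is 9 ≤ ⌊20/2⌋ = 10.
No neighbour of S does as well, so S is the unique centroid.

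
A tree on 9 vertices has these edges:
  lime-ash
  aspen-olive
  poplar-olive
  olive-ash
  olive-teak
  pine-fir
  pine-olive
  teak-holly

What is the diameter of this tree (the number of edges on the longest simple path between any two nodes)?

4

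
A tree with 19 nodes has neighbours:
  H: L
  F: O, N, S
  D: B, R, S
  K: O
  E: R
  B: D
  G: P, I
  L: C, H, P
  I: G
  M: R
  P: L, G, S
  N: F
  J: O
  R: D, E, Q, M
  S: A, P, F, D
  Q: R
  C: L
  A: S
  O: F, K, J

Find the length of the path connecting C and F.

4

Walking from C: C–L–P–S–F. Length 4.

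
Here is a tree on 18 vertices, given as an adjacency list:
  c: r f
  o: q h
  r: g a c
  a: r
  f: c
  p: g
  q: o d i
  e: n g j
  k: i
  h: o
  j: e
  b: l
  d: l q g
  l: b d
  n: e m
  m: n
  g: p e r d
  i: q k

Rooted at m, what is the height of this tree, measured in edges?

7

h sits deepest: m-n-e-g-d-q-o-h — 7 edges from the root.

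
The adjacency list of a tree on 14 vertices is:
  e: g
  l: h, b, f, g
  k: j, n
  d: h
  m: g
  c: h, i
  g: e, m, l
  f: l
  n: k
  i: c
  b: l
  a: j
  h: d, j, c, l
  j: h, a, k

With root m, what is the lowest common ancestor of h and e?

g

Path h→root: h l g m; path e→root: e g m.
First common node: g.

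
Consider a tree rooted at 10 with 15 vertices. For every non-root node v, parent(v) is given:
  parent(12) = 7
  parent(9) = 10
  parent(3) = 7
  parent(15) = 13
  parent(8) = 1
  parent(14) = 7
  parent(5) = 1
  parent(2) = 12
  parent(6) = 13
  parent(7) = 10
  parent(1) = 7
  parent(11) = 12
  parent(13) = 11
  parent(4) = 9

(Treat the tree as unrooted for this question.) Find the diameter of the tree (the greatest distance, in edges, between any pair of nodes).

7

Starting from 15, a farthest node is 4 at distance 7.
One longest path: 15–13–11–12–7–10–9–4.
So the diameter is 7.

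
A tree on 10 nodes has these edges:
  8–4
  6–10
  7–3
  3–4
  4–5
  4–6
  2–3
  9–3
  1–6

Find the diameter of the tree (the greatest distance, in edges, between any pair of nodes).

A longest path is 10 – 6 – 4 – 3 – 7, with 4 edges.

4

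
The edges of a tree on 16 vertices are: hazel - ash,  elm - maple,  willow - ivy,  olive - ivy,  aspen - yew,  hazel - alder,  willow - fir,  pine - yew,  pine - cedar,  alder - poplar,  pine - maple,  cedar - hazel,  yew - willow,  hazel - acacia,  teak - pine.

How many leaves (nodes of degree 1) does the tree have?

8

Degree-1 nodes: acacia, ash, aspen, elm, fir, olive, poplar, teak — 8 of them.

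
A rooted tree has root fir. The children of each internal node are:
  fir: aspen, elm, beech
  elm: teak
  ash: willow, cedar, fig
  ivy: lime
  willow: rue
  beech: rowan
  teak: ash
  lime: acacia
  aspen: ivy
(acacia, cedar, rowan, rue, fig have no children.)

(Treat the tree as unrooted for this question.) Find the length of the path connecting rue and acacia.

The path is rue – willow – ash – teak – elm – fir – aspen – ivy – lime – acacia, which has 9 edges.

9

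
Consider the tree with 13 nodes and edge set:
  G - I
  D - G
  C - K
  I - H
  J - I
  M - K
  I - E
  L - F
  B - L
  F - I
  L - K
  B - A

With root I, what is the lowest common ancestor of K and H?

I

Path K→root: K L F I; path H→root: H I.
First common node: I.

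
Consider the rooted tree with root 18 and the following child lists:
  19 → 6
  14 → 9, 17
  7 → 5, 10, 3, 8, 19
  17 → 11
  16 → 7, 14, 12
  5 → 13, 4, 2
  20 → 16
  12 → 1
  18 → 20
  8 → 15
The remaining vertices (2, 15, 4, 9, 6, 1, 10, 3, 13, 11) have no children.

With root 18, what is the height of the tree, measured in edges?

5

A deepest node is 6, reached by 18 – 20 – 16 – 7 – 19 – 6.
That path has 5 edges, so the height is 5.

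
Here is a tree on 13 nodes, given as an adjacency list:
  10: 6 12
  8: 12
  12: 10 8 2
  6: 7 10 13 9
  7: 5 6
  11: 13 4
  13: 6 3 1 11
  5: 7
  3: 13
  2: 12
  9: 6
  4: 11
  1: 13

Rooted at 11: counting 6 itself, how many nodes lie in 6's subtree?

8

The subtree rooted at 6 contains: 6, 10, 7, 9, 12, 5, 2, 8 — 8 nodes.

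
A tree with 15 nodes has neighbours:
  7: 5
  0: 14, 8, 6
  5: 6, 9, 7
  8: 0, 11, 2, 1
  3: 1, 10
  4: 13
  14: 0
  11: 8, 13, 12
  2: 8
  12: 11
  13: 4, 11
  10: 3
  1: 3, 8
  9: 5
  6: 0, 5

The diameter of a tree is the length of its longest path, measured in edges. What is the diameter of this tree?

7

Starting from 7, a farthest node is 4 at distance 7.
One longest path: 7 - 5 - 6 - 0 - 8 - 11 - 13 - 4.
So the diameter is 7.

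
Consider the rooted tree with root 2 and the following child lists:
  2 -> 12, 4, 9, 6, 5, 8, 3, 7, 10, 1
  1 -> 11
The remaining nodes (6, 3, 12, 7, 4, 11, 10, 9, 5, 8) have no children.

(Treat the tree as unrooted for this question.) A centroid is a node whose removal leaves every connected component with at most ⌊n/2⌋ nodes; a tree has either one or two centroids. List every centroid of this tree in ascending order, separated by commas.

If 2 is removed the pieces have sizes 2, 1, 1, 1, 1, 1, 1, 1, 1, 1, all ≤ ⌊12/2⌋ = 6.
Every other node leaves some component of size > 6, so the centroid is unique.

2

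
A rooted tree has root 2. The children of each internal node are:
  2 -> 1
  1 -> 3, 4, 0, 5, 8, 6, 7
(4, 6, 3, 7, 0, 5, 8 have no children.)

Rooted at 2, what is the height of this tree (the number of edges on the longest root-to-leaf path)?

2

A deepest node is 4, reached by 2 – 1 – 4.
That path has 2 edges, so the height is 2.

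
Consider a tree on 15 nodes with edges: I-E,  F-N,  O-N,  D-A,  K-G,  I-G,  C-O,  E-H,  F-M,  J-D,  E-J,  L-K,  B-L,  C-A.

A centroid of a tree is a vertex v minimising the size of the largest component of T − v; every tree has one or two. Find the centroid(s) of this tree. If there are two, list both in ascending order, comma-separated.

J

Delete J: the remaining components have sizes 7, 7. Max 7 ≤ 7, so J is a centroid.
No neighbour of J does as well, so J is the unique centroid.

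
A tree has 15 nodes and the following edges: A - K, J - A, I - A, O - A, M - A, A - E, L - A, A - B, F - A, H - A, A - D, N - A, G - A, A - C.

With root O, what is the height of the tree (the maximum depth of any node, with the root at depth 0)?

2

H sits deepest: O – A – H — 2 edges from the root.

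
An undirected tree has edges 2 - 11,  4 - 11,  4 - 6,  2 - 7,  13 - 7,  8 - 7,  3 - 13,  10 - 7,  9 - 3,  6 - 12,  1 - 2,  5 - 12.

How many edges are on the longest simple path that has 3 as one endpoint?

Distances from 3 peak at 8, attained at 5.
3 – 13 – 7 – 2 – 11 – 4 – 6 – 12 – 5

8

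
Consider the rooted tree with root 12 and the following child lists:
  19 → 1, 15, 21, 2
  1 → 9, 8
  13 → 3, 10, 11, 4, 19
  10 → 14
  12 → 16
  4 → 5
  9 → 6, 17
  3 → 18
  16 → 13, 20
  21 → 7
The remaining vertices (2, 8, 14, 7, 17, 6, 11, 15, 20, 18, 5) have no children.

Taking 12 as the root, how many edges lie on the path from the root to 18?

4

Climbing from 18 to the root: 18 – 3 – 13 – 16 – 12. That's 4 steps.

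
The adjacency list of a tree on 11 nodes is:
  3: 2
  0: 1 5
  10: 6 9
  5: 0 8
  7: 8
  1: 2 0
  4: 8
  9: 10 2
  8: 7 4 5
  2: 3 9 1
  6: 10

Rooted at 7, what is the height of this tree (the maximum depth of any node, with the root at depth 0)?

8

6 sits deepest: 7-8-5-0-1-2-9-10-6 — 8 edges from the root.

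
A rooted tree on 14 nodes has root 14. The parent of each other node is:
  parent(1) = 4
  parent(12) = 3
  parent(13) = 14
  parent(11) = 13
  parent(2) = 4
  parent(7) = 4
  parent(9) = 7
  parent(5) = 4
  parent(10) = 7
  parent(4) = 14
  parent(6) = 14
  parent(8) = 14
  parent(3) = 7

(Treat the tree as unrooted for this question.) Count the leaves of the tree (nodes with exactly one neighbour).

9

Degree-1 nodes: 1, 2, 5, 6, 8, 9, 10, 11, 12 — 9 of them.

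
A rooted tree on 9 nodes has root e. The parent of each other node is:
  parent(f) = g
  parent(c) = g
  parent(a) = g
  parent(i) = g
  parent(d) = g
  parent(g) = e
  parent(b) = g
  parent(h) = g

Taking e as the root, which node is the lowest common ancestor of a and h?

a's ancestor chain is a, g, e and h's is h, g, e; they first meet at g.

g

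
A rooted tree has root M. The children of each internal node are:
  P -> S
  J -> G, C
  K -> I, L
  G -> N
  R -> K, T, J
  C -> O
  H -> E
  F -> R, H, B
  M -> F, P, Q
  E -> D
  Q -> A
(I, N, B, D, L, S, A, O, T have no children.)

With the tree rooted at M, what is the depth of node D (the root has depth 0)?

4

M – F – H – E – D — 4 edges.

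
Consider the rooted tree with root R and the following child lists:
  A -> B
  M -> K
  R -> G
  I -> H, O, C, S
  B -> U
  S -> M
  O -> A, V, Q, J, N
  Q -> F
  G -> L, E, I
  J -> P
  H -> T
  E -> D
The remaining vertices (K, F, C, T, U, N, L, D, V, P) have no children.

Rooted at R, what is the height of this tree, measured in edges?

The longest root-to-leaf path is R → G → I → O → A → B → U (6 edges).

6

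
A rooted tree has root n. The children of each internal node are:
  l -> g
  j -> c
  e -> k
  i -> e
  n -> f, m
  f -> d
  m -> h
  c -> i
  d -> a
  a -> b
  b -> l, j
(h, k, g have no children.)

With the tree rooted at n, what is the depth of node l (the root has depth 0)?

5

n–f–d–a–b–l — 5 edges.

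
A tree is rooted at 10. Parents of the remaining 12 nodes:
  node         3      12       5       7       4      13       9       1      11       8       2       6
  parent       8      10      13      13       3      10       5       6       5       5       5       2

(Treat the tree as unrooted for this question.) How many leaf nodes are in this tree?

6

The leaves are 1, 4, 7, 9, 11, 12.
That is 6 leaves.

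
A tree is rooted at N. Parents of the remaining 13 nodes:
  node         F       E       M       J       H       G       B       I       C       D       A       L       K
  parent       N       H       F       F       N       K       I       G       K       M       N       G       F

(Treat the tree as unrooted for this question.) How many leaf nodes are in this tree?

7

Exactly 7 nodes have a single neighbour: A, B, C, D, E, J, L.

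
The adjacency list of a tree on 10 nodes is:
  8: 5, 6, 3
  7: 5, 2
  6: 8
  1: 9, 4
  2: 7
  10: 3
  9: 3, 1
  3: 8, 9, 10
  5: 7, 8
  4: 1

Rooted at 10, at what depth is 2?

5

Climbing from 2 to the root: 2 → 7 → 5 → 8 → 3 → 10. That's 5 steps.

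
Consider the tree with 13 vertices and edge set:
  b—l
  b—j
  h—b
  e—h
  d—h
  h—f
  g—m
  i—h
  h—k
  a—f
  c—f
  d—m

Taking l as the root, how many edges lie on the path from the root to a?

4

Climbing from a to the root: a → f → h → b → l. That's 4 steps.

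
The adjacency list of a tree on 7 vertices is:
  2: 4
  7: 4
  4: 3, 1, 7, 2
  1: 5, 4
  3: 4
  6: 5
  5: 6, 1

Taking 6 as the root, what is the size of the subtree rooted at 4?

Descendants of 4 (including itself): 4, 3, 7, 2. That's 4.

4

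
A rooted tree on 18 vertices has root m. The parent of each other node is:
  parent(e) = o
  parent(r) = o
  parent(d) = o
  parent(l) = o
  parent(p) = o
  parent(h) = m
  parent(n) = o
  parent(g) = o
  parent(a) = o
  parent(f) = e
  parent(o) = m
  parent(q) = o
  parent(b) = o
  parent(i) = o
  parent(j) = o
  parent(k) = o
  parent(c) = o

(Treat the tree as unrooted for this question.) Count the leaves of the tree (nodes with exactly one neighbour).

Degree-1 nodes: a, b, c, d, f, g, h, i, j, k, l, n, p, q, r — 15 of them.

15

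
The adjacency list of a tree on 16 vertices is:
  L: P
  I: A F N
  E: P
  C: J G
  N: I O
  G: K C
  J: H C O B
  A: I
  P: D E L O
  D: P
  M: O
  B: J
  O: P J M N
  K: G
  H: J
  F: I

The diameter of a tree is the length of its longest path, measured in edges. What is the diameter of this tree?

BFS from K reaches F last, at distance 7; BFS from F confirms no node is farther.
Path: K-G-C-J-O-N-I-F.

7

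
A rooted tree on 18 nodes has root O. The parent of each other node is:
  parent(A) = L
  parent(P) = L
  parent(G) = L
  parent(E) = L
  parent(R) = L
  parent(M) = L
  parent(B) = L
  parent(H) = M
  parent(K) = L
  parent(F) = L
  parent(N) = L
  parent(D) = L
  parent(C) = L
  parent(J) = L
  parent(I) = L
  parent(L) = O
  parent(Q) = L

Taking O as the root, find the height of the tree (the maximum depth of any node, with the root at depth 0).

A deepest node is H, reached by O → L → M → H.
That path has 3 edges, so the height is 3.

3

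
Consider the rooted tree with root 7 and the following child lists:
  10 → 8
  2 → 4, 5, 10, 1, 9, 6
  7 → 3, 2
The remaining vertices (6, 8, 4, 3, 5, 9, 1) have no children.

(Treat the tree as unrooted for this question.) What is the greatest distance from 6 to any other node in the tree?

3

The node farthest from 6 is 3 (8 also at distance 3), via 6 – 2 – 7 – 3 — 3 edges.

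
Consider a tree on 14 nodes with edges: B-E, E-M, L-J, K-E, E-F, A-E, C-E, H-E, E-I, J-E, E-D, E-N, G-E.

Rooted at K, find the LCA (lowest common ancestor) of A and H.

E

Path A→root: A E K; path H→root: H E K.
First common node: E.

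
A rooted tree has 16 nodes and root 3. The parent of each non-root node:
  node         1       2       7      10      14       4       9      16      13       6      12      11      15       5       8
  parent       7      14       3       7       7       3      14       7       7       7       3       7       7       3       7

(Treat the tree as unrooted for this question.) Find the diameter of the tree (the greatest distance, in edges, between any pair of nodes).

4

Starting from 9, a farthest node is 4 at distance 4.
One longest path: 9 - 14 - 7 - 3 - 4.
So the diameter is 4.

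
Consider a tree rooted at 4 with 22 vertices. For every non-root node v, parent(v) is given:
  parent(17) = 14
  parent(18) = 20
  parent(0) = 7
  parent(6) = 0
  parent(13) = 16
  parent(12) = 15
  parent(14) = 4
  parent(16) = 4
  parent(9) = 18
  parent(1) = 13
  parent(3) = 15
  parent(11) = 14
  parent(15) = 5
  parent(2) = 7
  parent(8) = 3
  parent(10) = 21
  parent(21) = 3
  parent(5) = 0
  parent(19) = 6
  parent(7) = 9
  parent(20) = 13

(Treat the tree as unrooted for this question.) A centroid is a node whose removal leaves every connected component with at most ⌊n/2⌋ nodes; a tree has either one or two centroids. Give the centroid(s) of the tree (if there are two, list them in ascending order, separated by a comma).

Removing 7 splits the tree into components of sizes 10, 10, 1; the largest is 10 ≤ ⌊22/2⌋ = 11.
No neighbour of 7 does as well, so 7 is the unique centroid.

7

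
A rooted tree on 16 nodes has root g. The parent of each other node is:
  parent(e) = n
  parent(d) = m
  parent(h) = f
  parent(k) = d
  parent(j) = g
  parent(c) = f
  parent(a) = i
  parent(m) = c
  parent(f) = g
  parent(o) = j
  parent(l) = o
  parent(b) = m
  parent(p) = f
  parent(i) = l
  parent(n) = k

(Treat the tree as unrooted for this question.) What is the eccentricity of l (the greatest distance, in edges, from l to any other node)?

A farthest node from l is e.
The path l–o–j–g–f–c–m–d–k–n–e has 10 edges.

10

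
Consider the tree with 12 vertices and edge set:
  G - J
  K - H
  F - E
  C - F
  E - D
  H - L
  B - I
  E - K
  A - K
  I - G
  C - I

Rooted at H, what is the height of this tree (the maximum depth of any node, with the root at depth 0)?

The longest root-to-leaf path is H → K → E → F → C → I → G → J (7 edges).

7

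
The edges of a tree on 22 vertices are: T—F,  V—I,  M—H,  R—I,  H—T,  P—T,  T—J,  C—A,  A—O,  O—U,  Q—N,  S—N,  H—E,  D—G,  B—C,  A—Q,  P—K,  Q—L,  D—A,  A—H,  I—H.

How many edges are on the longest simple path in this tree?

A longest path is S-N-Q-A-H-T-P-K, with 7 edges.

7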